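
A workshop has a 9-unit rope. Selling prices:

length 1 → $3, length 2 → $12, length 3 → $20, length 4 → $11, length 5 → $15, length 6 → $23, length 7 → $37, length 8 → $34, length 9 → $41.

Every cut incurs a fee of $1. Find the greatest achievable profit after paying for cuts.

Build net[k] bottom-up: net[k] = max over allowed piece i of (p[i] + net[k−i]) − 1 per cut.
net[1] = 3
net[2] = 12
net[3] = 20
net[4] = 23  (first piece 2, then net[2]=12)
net[5] = 31  (first piece 2, then net[3]=20)
net[6] = 39  (first piece 3, then net[3]=20)
net[7] = 42  (first piece 2, then net[5]=31)
net[8] = 50  (first piece 2, then net[6]=39)
net[9] = 58  (first piece 3, then net[6]=39)
One optimal plan: pieces 3 + 3 + 3 (2 cuts) → $60 − $2 = $58.

58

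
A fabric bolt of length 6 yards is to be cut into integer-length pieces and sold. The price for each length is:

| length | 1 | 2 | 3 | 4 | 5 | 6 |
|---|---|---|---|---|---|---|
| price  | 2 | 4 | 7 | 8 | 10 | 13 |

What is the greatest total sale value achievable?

Consider every possible first cut. r[k] is the best of p[i]+r[k−i] over all sellable i≤k.
r[1] = 2
r[2] = max(2+2, 4+0) = 4
r[3] = max(2+4, 4+2, 7+0) = 7
r[4] = max(2+7, 4+4, 7+2, 8+0) = 9
r[5] = max(2+9, 4+7, 7+4, 8+2, 10+0) = 11
r[6] = max(2+11, 4+9, 7+7, 8+4, 10+2, 13+0) = 14
One optimal cutting: 3 + 3 → $7 + $7 = $14.

14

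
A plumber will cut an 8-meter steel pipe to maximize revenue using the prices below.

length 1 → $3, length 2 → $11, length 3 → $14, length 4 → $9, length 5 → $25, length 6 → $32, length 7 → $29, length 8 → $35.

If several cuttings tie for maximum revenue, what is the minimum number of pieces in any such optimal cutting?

Let r[k] be the best obtainable value from length k. For each k, try every first piece i and keep the best of price[i] + r[k−i].
r[1] = 3
r[2] = max(3+3, 11+0) = 11
r[3] = max(3+11, 11+3, 14+0) = 14
r[4] = max(3+14, 11+11, 14+3, 9+0) = 22
r[5] = max(3+22, 11+14, 14+11, 9+3, 25+0) = 25
r[6] = max(3+25, 11+22, 14+14, 9+11, 25+3, 32+0) = 33
r[7] = max(3+33, 11+25, 14+22, …, 32+3, 29+0) = 36
r[8] = max(3+36, 11+33, 14+25, …, 29+3, 35+0) = 44
Maximum revenue is $44.
Now minimize piece count subject to staying optimal: for each k, pieces[k] = 1 + min over i with p[i]+r[k−i]=r[k] of pieces[k−i].
pieces[5] = 1
pieces[6] = 3
pieces[7] = 2
pieces[8] = 4

4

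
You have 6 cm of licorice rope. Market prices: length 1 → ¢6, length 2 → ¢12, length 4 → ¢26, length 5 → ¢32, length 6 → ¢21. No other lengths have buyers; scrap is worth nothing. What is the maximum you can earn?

Consider every possible first cut. f[k] is the best of p[i]+f[k−i] over all sellable i≤k.
f[1] = 6
f[2] = max(6+6, 12+0) = 12
f[3] = max(6+12, 12+6) = 18
f[4] = max(6+18, 12+12, 26+0) = 26
f[5] = max(6+26, 12+18, 26+6, 32+0) = 32
f[6] = max(6+32, 12+26, 26+12, 32+6, 21+0) = 38
One optimal cutting: 4 + 1 + 1 → ¢38.

38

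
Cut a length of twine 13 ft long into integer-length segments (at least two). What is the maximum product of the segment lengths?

Let P[k] be the best product for length k (with at least one cut). For each first piece i, the rest contributes max(k−i, P[k−i]).
P[2] = 1*max(1,0) = 1*1 = 1
P[3] = 1*max(2,1) = 1*2 = 2
P[4] = 2*max(2,1) = 2*2 = 4
P[5] = 2*max(3,2) = 2*3 = 6
P[6] = 3*max(3,2) = 3*3 = 9
P[7] = 2*max(5,6) = 2*6 = 12
P[8] = 2*max(6,9) = 2*9 = 18
P[9] = 3*max(6,9) = 3*9 = 27
P[10] = 2*max(8,18) = 2*18 = 36
P[11] = 2*max(9,27) = 2*27 = 54
P[12] = 3*max(9,27) = 3*27 = 81
P[13] = 2*max(11,54) = 2*54 = 108
One optimal split: 3 + 3 + 3 + 2 + 2; product 3*3*3*2*2 = 108.

108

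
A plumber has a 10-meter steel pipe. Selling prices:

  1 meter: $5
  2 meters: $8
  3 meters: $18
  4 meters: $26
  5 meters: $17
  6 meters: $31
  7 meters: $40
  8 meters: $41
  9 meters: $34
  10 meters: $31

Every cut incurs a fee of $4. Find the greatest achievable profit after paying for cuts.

54

Consider every possible first cut. net[k] is the best of p[i]+net[k−i] over all sellable i≤k, charging 4 whenever i<k.
net[1] = 5
net[2] = max(5+5-4, 8+0) = 8
net[3] = max(5+8-4, 8+5-4, 18+0) = 18
net[4] = max(5+18-4, 8+8-4, 18+5-4, 26+0) = 26
net[5] = max(5+26-4, 8+18-4, 18+8-4, 26+5-4, 17+0) = 27
net[6] = max(5+27-4, 8+26-4, 18+18-4, 26+8-4, 17+5-4, 31+0) = 32
net[7] = max(5+32-4, 8+27-4, 18+26-4, …, 31+5-4, 40+0) = 40
net[8] = max(5+40-4, 8+32-4, 18+27-4, …, 40+5-4, 41+0) = 48
net[9] = max(5+48-4, 8+40-4, 18+32-4, …, 41+5-4, 34+0) = 49
net[10] = max(5+49-4, 8+48-4, 18+40-4, …, 34+5-4, 31+0) = 54
One optimal plan: pieces 4 + 3 + 3 (2 cuts) → $62 − $8 = $54.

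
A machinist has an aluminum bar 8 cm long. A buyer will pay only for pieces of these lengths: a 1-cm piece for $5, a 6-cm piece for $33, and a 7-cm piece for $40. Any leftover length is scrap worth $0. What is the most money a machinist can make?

45

Consider every possible first cut. best[k] is the best of p[i]+best[k−i] over all sellable i≤k.
best[1] = 5
best[2] = 10  (first piece 1, then best[1]=5)
best[3] = 15  (first piece 1, then best[2]=10)
best[4] = 20  (first piece 1, then best[3]=15)
best[5] = 25  (first piece 1, then best[4]=20)
best[6] = max(5+25, 33+0) = 33
best[7] = max(5+33, 33+5, 40+0) = 40
best[8] = max(5+40, 33+10, 40+5) = 45
One optimal cutting: 7 + 1 → $45.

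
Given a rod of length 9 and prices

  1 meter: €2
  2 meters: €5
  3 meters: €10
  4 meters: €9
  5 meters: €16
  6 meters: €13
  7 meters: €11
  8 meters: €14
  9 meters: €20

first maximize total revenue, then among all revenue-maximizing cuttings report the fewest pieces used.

Consider every possible first cut. r[k] is the best of p[i]+r[k−i] over all sellable i≤k.
r[1] = 2
r[2] = max(2+2, 5+0) = 5
r[3] = max(2+5, 5+2, 10+0) = 10
r[4] = max(2+10, 5+5, 10+2, 9+0) = 12
r[5] = max(2+12, 5+10, 10+5, 9+2, 16+0) = 16
r[6] = max(2+16, 5+12, 10+10, 9+5, 16+2, 13+0) = 20
r[7] = max(2+20, 5+16, 10+12, …, 13+2, 11+0) = 22
r[8] = max(2+22, 5+20, 10+16, …, 11+2, 14+0) = 26
r[9] = max(2+26, 5+22, 10+20, …, 14+2, 20+0) = 30
Maximum revenue is €30.
Now minimize piece count subject to staying optimal: for each k, pieces[k] = 1 + min over i with p[i]+r[k−i]=r[k] of pieces[k−i].
pieces[6] = 2
pieces[7] = 3
pieces[8] = 2
pieces[9] = 3

3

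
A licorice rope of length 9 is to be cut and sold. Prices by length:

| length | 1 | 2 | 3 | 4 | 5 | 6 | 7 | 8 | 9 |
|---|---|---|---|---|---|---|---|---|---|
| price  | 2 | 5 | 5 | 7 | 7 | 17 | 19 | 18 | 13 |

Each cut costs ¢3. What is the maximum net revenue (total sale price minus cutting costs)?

21

Consider every possible first cut. v[k] is the best of p[i]+v[k−i] over all sellable i≤k, charging 3 whenever i<k.
v[1] = 2
v[2] = max(2+2-3, 5+0) = 5
v[3] = max(2+5-3, 5+2-3, 5+0) = 5
v[4] = max(2+5-3, 5+5-3, 5+2-3, 7+0) = 7
v[5] = max(2+7-3, 5+5-3, 5+5-3, 7+2-3, 7+0) = 7
v[6] = max(2+7-3, 5+7-3, 5+5-3, 7+5-3, 7+2-3, 17+0) = 17
v[7] = max(2+17-3, 5+7-3, 5+7-3, …, 17+2-3, 19+0) = 19
v[8] = max(2+19-3, 5+17-3, 5+7-3, …, 19+2-3, 18+0) = 19
v[9] = max(2+19-3, 5+19-3, 5+17-3, …, 18+2-3, 13+0) = 21
One optimal plan: pieces 7 + 2 (1 cut) → ¢24 − ¢3 = ¢21.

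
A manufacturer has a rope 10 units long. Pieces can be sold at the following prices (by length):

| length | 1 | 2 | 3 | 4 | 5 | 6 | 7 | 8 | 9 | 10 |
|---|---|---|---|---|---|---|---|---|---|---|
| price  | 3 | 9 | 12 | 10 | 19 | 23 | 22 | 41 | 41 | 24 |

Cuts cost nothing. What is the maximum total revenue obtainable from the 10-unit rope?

Consider every possible first cut. best[k] is the best of p[i]+best[k−i] over all sellable i≤k.
best[1] = 3
best[2] = 9
best[3] = 12  (first piece 1, then best[2]=9)
best[4] = 18  (first piece 2, then best[2]=9)
best[5] = 21  (first piece 1, then best[4]=18)
best[6] = 27  (first piece 2, then best[4]=18)
best[7] = 30  (first piece 1, then best[6]=27)
best[8] = 41
best[9] = 44  (first piece 1, then best[8]=41)
best[10] = 50  (first piece 2, then best[8]=41)
One optimal cutting: 8 + 2 → €41 + €9 = €50.

50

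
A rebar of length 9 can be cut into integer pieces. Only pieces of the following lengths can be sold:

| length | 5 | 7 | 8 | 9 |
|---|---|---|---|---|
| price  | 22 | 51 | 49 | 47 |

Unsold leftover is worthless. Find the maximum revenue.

51

Let best[k] be the best obtainable value from length k. For each k, try every first piece i and keep the best of price[i] + best[k−i].
best[1] = 0
best[2] = 0
best[3] = 0
best[4] = 0
best[5] = 22
best[6] = 22
best[7] = 51
best[8] = 51
best[9] = 51
One optimal cutting: pieces 7 with 2 meters of scrap → ₹51.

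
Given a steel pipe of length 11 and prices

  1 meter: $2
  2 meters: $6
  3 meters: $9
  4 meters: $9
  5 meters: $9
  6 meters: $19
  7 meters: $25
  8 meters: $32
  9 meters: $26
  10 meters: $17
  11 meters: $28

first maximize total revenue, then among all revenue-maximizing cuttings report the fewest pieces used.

2

Let r[k] be the best obtainable value from length k. For each k, try every first piece i and keep the best of price[i] + r[k−i].
r[1] = 2
r[2] = max(2+2, 6+0) = 6
r[3] = max(2+6, 6+2, 9+0) = 9
r[4] = max(2+9, 6+6, 9+2, 9+0) = 12
r[5] = max(2+12, 6+9, 9+6, 9+2, 9+0) = 15
r[6] = max(2+15, 6+12, 9+9, 9+6, 9+2, 19+0) = 19
r[7] = max(2+19, 6+15, 9+12, …, 19+2, 25+0) = 25
r[8] = max(2+25, 6+19, 9+15, …, 25+2, 32+0) = 32
r[9] = max(2+32, 6+25, 9+19, …, 32+2, 26+0) = 34
r[10] = max(2+34, 6+32, 9+25, …, 26+2, 17+0) = 38
r[11] = max(2+38, 6+34, 9+32, …, 17+2, 28+0) = 41
Maximum revenue is $41.
Now minimize piece count subject to staying optimal: for each k, pieces[k] = 1 + min over i with p[i]+r[k−i]=r[k] of pieces[k−i].
pieces[8] = 1
pieces[9] = 2
pieces[10] = 2
pieces[11] = 2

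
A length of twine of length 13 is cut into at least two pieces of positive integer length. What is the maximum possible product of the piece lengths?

108

Fill f[k] for k=2..13: at each k try every first piece i and multiply by the better of (k−i) uncut or f[k−i].
f[2] = 1*max(1,0) = 1*1 = 1
f[3] = max(1*2, 2*1) = 2
f[4] = max(1*3, 2*2, 3*1) = 4
f[5] = max(1*4, 2*3, 3*2, 4*1) = 6
f[6] = max(1*6, 2*4, 3*3, 4*2, 5*1) = 9
f[7] = max(1*9, 2*6, 3*4, 4*3, 5*2, 6*1) = 12
f[8] = max(1*12, 2*9, 3*6, …, 6*2, 7*1) = 18
f[9] = max(1*18, 2*12, 3*9, …, 7*2, 8*1) = 27
f[10] = max(1*27, 2*18, 3*12, …, 8*2, 9*1) = 36
f[11] = max(1*36, 2*27, 3*18, …, 9*2, 10*1) = 54
f[12] = max(1*54, 2*36, 3*27, …, 10*2, 11*1) = 81
f[13] = max(1*81, 2*54, 3*36, …, 11*2, 12*1) = 108
One optimal split: 3 + 3 + 3 + 2 + 2; product 3*3*3*2*2 = 108.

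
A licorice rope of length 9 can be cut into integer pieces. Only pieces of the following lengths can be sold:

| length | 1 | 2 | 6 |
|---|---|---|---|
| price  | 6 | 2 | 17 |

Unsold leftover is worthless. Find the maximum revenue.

54

Let r[k] be the best obtainable value from length k. For each k, try every first piece i and keep the best of price[i] + r[k−i].
r[1] = 6
r[2] = max(6+6, 2+0) = 12
r[3] = max(6+12, 2+6) = 18
r[4] = max(6+18, 2+12) = 24
r[5] = max(6+24, 2+18) = 30
r[6] = max(6+30, 2+24, 17+0) = 36
r[7] = max(6+36, 2+30, 17+6) = 42
r[8] = max(6+42, 2+36, 17+12) = 48
r[9] = max(6+48, 2+42, 17+18) = 54
One optimal cutting: 1 + 1 + 1 + 1 + 1 + 1 + 1 + 1 + 1 → ¢54.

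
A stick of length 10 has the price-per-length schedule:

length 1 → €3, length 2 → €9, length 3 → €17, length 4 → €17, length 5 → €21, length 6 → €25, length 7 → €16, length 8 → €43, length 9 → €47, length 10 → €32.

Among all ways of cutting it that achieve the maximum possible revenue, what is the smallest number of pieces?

Consider every possible first cut. r[k] is the best of p[i]+r[k−i] over all sellable i≤k.
r[1] = 3
r[2] = max(3+3, 9+0) = 9
r[3] = max(3+9, 9+3, 17+0) = 17
r[4] = max(3+17, 9+9, 17+3, 17+0) = 20
r[5] = max(3+20, 9+17, 17+9, 17+3, 21+0) = 26
r[6] = max(3+26, 9+20, 17+17, 17+9, 21+3, 25+0) = 34
r[7] = max(3+34, 9+26, 17+20, …, 25+3, 16+0) = 37
r[8] = max(3+37, 9+34, 17+26, …, 16+3, 43+0) = 43
r[9] = max(3+43, 9+37, 17+34, …, 43+3, 47+0) = 51
r[10] = max(3+51, 9+43, 17+37, …, 47+3, 32+0) = 54
Maximum revenue is €54.
Now minimize piece count subject to staying optimal: for each k, pieces[k] = 1 + min over i with p[i]+r[k−i]=r[k] of pieces[k−i].
pieces[7] = 3
pieces[8] = 1
pieces[9] = 3
pieces[10] = 4

4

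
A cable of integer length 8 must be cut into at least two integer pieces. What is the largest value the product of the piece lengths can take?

Fill P[k] for k=2..8: at each k try every first piece i and multiply by the better of (k−i) uncut or P[k−i].
P[2] = 1*max(1,0) = 1*1 = 1
P[3] = 1*max(2,1) = 1*2 = 2
P[4] = 2*max(2,1) = 2*2 = 4
P[5] = 2*max(3,2) = 2*3 = 6
P[6] = 3*max(3,2) = 3*3 = 9
P[7] = 2*max(5,6) = 2*6 = 12
P[8] = 2*max(6,9) = 2*9 = 18
One optimal split: 3 + 3 + 2; product 3*3*2 = 18.

18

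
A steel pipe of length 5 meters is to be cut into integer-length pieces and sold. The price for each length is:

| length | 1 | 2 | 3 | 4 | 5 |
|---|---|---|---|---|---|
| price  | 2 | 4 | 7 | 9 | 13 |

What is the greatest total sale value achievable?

13

Consider every possible first cut. R[k] is the best of p[i]+R[k−i] over all sellable i≤k.
R[1] = 2
R[2] = 4  (first piece 1, then R[1]=2)
R[3] = 7
R[4] = 9  (first piece 1, then R[3]=7)
R[5] = 13
Best is to sell the whole 5-meter piece uncut for $13.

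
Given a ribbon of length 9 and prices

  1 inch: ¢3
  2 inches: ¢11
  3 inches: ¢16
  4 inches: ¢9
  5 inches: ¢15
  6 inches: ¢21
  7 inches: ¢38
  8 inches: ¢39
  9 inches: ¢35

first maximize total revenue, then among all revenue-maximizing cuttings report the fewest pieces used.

Consider every possible first cut. r[k] is the best of p[i]+r[k−i] over all sellable i≤k.
r[1] = 3
r[2] = max(3+3, 11+0) = 11
r[3] = max(3+11, 11+3, 16+0) = 16
r[4] = max(3+16, 11+11, 16+3, 9+0) = 22
r[5] = max(3+22, 11+16, 16+11, 9+3, 15+0) = 27
r[6] = max(3+27, 11+22, 16+16, 9+11, 15+3, 21+0) = 33
r[7] = max(3+33, 11+27, 16+22, …, 21+3, 38+0) = 38
r[8] = max(3+38, 11+33, 16+27, …, 38+3, 39+0) = 44
r[9] = max(3+44, 11+38, 16+33, …, 39+3, 35+0) = 49
Maximum revenue is ¢49.
Now minimize piece count subject to staying optimal: for each k, pieces[k] = 1 + min over i with p[i]+r[k−i]=r[k] of pieces[k−i].
pieces[6] = 3
pieces[7] = 1
pieces[8] = 4
pieces[9] = 2

2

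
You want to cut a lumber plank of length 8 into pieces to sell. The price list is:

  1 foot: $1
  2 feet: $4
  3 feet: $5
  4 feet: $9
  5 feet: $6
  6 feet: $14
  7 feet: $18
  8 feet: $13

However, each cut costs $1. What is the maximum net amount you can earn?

Consider every possible first cut. r[k] is the best of p[i]+r[k−i] over all sellable i≤k, charging 1 whenever i<k.
r[1] = 1
r[2] = 4
r[3] = 5
r[4] = 9
r[5] = 9  (first piece 1, then r[4]=9)
r[6] = 14
r[7] = 18
r[8] = 18  (first piece 1, then r[7]=18)
One optimal plan: pieces 7 + 1 (1 cut) → $19 − $1 = $18.

18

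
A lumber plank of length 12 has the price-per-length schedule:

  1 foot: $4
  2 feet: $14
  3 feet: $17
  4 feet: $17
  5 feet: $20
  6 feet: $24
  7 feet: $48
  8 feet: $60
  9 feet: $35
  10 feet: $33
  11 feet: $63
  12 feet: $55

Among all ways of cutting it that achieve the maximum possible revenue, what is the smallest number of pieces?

3

Let r[k] be the best obtainable value from length k. For each k, try every first piece i and keep the best of price[i] + r[k−i].
r[1] = 4
r[2] = 14
r[3] = 18  (first piece 1, then r[2]=14)
r[4] = 28  (first piece 2, then r[2]=14)
r[5] = 32  (first piece 1, then r[4]=28)
r[6] = 42  (first piece 2, then r[4]=28)
r[7] = 48
r[8] = 60
r[9] = 64  (first piece 1, then r[8]=60)
r[10] = 74  (first piece 2, then r[8]=60)
r[11] = 78  (first piece 1, then r[10]=74)
r[12] = 88  (first piece 2, then r[10]=74)
Maximum revenue is $88.
Now minimize piece count subject to staying optimal: for each k, pieces[k] = 1 + min over i with p[i]+r[k−i]=r[k] of pieces[k−i].
pieces[9] = 2
pieces[10] = 2
pieces[11] = 3
pieces[12] = 3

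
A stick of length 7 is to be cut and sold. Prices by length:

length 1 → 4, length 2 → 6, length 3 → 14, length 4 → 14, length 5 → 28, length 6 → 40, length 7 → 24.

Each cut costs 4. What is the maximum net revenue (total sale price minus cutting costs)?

Consider every possible first cut. v[k] is the best of p[i]+v[k−i] over all sellable i≤k, charging 4 whenever i<k.
v[1] = 4
v[2] = 6
v[3] = 14
v[4] = 14  (first piece 1, then v[3]=14)
v[5] = 28
v[6] = 40
v[7] = 40  (first piece 1, then v[6]=40)
One optimal plan: pieces 6 + 1 (1 cut) → 44 − 4 = 40.

40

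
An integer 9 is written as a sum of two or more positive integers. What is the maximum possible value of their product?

Define prod[k] = max over 1≤i<k of i · max(k−i, prod[k−i]); the inner max lets the remainder stay uncut if that's better.
prod[2] = 1×max(1,0) = 1×1 = 1
prod[3] = max(1×2, 2×1) = 2
prod[4] = max(1×3, 2×2, 3×1) = 4
prod[5] = max(1×4, 2×3, 3×2, 4×1) = 6
prod[6] = max(1×6, 2×4, 3×3, 4×2, 5×1) = 9
prod[7] = max(1×9, 2×6, 3×4, 4×3, 5×2, 6×1) = 12
prod[8] = max(1×12, 2×9, 3×6, …, 6×2, 7×1) = 18
prod[9] = max(1×18, 2×12, 3×9, …, 7×2, 8×1) = 27
One optimal split: 3 + 3 + 3; product 3×3×3 = 27.

27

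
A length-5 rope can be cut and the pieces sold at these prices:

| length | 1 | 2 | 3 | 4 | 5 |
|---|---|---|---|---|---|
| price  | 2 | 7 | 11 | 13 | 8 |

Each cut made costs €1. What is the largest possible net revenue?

Build r[k] bottom-up: r[k] = max over allowed piece i of (p[i] + r[k−i]) − 1 per cut.
r[1] = 2
r[2] = max(2+2-1, 7+0) = 7
r[3] = max(2+7-1, 7+2-1, 11+0) = 11
r[4] = max(2+11-1, 7+7-1, 11+2-1, 13+0) = 13
r[5] = max(2+13-1, 7+11-1, 11+7-1, 13+2-1, 8+0) = 17
One optimal plan: pieces 3 + 2 (1 cut) → €18 − €1 = €17.

17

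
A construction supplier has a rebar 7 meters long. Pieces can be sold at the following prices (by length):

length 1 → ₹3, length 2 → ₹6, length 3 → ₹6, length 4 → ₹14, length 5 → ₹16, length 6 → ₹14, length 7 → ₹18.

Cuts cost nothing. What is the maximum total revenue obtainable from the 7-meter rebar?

23

Let r[k] be the best obtainable value from length k. For each k, try every first piece i and keep the best of price[i] + r[k−i].
r[1] = 3
r[2] = 6  (first piece 1, then r[1]=3)
r[3] = 9  (first piece 1, then r[2]=6)
r[4] = 14
r[5] = 17  (first piece 1, then r[4]=14)
r[6] = 20  (first piece 1, then r[5]=17)
r[7] = 23  (first piece 1, then r[6]=20)
One optimal cutting: 4 + 1 + 1 + 1 → ₹14 + ₹3 + ₹3 + ₹3 = ₹23.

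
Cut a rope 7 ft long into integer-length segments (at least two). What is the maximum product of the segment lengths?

12

Fill m[k] for k=2..7: at each k try every first piece i and multiply by the better of (k−i) uncut or m[k−i].
m[2] = 1·max(1,0) = 1·1 = 1
m[3] = 1·max(2,1) = 1·2 = 2
m[4] = 2·max(2,1) = 2·2 = 4
m[5] = 2·max(3,2) = 2·3 = 6
m[6] = 3·max(3,2) = 3·3 = 9
m[7] = 2·max(5,6) = 2·6 = 12
One optimal split: 3 + 2 + 2; product 3·2·2 = 12.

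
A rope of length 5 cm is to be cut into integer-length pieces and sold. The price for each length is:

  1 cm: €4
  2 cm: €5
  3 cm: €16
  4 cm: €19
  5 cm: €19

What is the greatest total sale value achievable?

Build R[k] bottom-up: R[k] = max over allowed piece i of (p[i] + R[k−i]).
R[1] = 4
R[2] = max(4+4, 5+0) = 8
R[3] = max(4+8, 5+4, 16+0) = 16
R[4] = max(4+16, 5+8, 16+4, 19+0) = 20
R[5] = max(4+20, 5+16, 16+8, 19+4, 19+0) = 24
One optimal cutting: 3 + 1 + 1 → €16 + €4 + €4 = €24.

24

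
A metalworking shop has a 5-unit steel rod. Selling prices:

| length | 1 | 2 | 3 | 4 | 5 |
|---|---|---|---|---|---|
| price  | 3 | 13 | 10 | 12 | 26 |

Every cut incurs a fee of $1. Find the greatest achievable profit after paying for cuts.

27

Build net[k] bottom-up: net[k] = max over allowed piece i of (p[i] + net[k−i]) − 1 per cut.
net[1] = 3
net[2] = 13
net[3] = 15  (first piece 1, then net[2]=13)
net[4] = 25  (first piece 2, then net[2]=13)
net[5] = 27  (first piece 1, then net[4]=25)
One optimal plan: pieces 2 + 2 + 1 (2 cuts) → $29 − $2 = $27.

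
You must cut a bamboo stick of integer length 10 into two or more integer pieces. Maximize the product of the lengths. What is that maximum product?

Define P[k] = max over 1≤i<k of i · max(k−i, P[k−i]); the inner max lets the remainder stay uncut if that's better.
P[2] = 1*max(1,0) = 1*1 = 1
P[3] = 1*max(2,1) = 1*2 = 2
P[4] = 2*max(2,1) = 2*2 = 4
P[5] = 2*max(3,2) = 2*3 = 6
P[6] = 3*max(3,2) = 3*3 = 9
P[7] = 2*max(5,6) = 2*6 = 12
P[8] = 2*max(6,9) = 2*9 = 18
P[9] = 3*max(6,9) = 3*9 = 27
P[10] = 2*max(8,18) = 2*18 = 36
One optimal split: 3 + 3 + 2 + 2; product 3*3*2*2 = 36.

36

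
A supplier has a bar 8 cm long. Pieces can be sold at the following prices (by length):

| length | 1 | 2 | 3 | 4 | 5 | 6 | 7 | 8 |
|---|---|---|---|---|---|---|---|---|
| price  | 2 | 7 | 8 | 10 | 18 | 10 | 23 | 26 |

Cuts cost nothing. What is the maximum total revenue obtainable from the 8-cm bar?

28

Let R[k] be the best obtainable value from length k. For each k, try every first piece i and keep the best of price[i] + R[k−i].
R[1] = 2
R[2] = 7
R[3] = 9  (first piece 1, then R[2]=7)
R[4] = 14  (first piece 2, then R[2]=7)
R[5] = 18
R[6] = 21  (first piece 2, then R[4]=14)
R[7] = 25  (first piece 2, then R[5]=18)
R[8] = 28  (first piece 2, then R[6]=21)
One optimal cutting: 2 + 2 + 2 + 2 → $7 + $7 + $7 + $7 = $28.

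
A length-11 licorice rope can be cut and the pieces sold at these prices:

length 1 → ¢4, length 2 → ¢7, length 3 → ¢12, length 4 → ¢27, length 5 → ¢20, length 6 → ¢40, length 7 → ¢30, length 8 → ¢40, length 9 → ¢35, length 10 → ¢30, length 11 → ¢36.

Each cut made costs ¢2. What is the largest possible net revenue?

67

Let net[k] be the best obtainable value from length k. For each k, try every first piece i and keep the best of price[i] + net[k−i] minus the 2 cut fee when i<k.
net[1] = 4
net[2] = max(4+4-2, 7+0) = 7
net[3] = max(4+7-2, 7+4-2, 12+0) = 12
net[4] = max(4+12-2, 7+7-2, 12+4-2, 27+0) = 27
net[5] = max(4+27-2, 7+12-2, 12+7-2, 27+4-2, 20+0) = 29
net[6] = max(4+29-2, 7+27-2, 12+12-2, 27+7-2, 20+4-2, 40+0) = 40
net[7] = max(4+40-2, 7+29-2, 12+27-2, …, 40+4-2, 30+0) = 42
net[8] = max(4+42-2, 7+40-2, 12+29-2, …, 30+4-2, 40+0) = 52
net[9] = max(4+52-2, 7+42-2, 12+40-2, …, 40+4-2, 35+0) = 54
net[10] = max(4+54-2, 7+52-2, 12+42-2, …, 35+4-2, 30+0) = 65
net[11] = max(4+65-2, 7+54-2, 12+52-2, …, 30+4-2, 36+0) = 67
One optimal plan: pieces 6 + 4 + 1 (2 cuts) → ¢71 − ¢4 = ¢67.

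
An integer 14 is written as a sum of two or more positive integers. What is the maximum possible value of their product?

Fill f[k] for k=2..14: at each k try every first piece i and multiply by the better of (k−i) uncut or f[k−i].
f[2] = 1·max(1,0) = 1·1 = 1
f[3] = 1·max(2,1) = 1·2 = 2
f[4] = 2·max(2,1) = 2·2 = 4
f[5] = 2·max(3,2) = 2·3 = 6
f[6] = 3·max(3,2) = 3·3 = 9
f[7] = 2·max(5,6) = 2·6 = 12
f[8] = 2·max(6,9) = 2·9 = 18
f[9] = 3·max(6,9) = 3·9 = 27
f[10] = 2·max(8,18) = 2·18 = 36
f[11] = 2·max(9,27) = 2·27 = 54
f[12] = 3·max(9,27) = 3·27 = 81
f[13] = 2·max(11,54) = 2·54 = 108
f[14] = 2·max(12,81) = 2·81 = 162
One optimal split: 3 + 3 + 3 + 3 + 2; product 3·3·3·3·2 = 162.

162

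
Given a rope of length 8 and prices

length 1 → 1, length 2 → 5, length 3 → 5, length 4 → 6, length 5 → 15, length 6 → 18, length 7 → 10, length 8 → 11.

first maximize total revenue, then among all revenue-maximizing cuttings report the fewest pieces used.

2

Let r[k] be the best obtainable value from length k. For each k, try every first piece i and keep the best of price[i] + r[k−i].
r[1] = 1
r[2] = max(1+1, 5+0) = 5
r[3] = max(1+5, 5+1, 5+0) = 6
r[4] = max(1+6, 5+5, 5+1, 6+0) = 10
r[5] = max(1+10, 5+6, 5+5, 6+1, 15+0) = 15
r[6] = max(1+15, 5+10, 5+6, 6+5, 15+1, 18+0) = 18
r[7] = max(1+18, 5+15, 5+10, …, 18+1, 10+0) = 20
r[8] = max(1+20, 5+18, 5+15, …, 10+1, 11+0) = 23
Maximum revenue is 23.
Now minimize piece count subject to staying optimal: for each k, pieces[k] = 1 + min over i with p[i]+r[k−i]=r[k] of pieces[k−i].
pieces[5] = 1
pieces[6] = 1
pieces[7] = 2
pieces[8] = 2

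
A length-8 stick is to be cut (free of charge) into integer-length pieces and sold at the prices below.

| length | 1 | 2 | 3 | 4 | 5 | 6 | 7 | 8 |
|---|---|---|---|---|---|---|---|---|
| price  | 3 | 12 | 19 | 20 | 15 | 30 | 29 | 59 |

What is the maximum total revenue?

59

Let R[k] be the best obtainable value from length k. For each k, try every first piece i and keep the best of price[i] + R[k−i].
R[1] = 3
R[2] = max(3+3, 12+0) = 12
R[3] = max(3+12, 12+3, 19+0) = 19
R[4] = max(3+19, 12+12, 19+3, 20+0) = 24
R[5] = max(3+24, 12+19, 19+12, 20+3, 15+0) = 31
R[6] = max(3+31, 12+24, 19+19, 20+12, 15+3, 30+0) = 38
R[7] = max(3+38, 12+31, 19+24, …, 30+3, 29+0) = 43
R[8] = max(3+43, 12+38, 19+31, …, 29+3, 59+0) = 59
Best is to sell the whole 8-meter piece uncut for 59.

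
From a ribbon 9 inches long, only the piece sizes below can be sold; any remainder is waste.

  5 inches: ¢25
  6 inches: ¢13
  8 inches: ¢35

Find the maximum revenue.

35

Build f[k] bottom-up: f[k] = max over allowed piece i of (p[i] + f[k−i]).
f[1] = 0
f[2] = 0
f[3] = 0
f[4] = 0
f[5] = 25
f[6] = 25
f[7] = 25
f[8] = 35
f[9] = 35
One optimal cutting: pieces 8 with 1 inch of scrap → ¢35.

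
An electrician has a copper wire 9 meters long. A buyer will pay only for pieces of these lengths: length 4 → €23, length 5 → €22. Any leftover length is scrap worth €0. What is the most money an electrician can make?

Let r[k] be the best obtainable value from length k. For each k, try every first piece i and keep the best of price[i] + r[k−i].
r[1] = 0
r[2] = 0
r[3] = 0
r[4] = 23
r[5] = max(23+0, 22+0) = 23
r[6] = max(23+0, 22+0) = 23
r[7] = max(23+0, 22+0) = 23
r[8] = max(23+23, 22+0) = 46
r[9] = max(23+23, 22+23) = 46
One optimal cutting: pieces 4 + 4 with 1 meter of scrap → €46.

46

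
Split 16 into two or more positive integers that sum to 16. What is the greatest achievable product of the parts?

Define prod[k] = max over 1≤i<k of i · max(k−i, prod[k−i]); the inner max lets the remainder stay uncut if that's better.
prod[2] = 1·max(1,0) = 1·1 = 1
prod[3] = 1·max(2,1) = 1·2 = 2
prod[4] = 2·max(2,1) = 2·2 = 4
prod[5] = 2·max(3,2) = 2·3 = 6
prod[6] = 3·max(3,2) = 3·3 = 9
prod[7] = 2·max(5,6) = 2·6 = 12
prod[8] = 2·max(6,9) = 2·9 = 18
prod[9] = 3·max(6,9) = 3·9 = 27
prod[10] = 2·max(8,18) = 2·18 = 36
prod[11] = 2·max(9,27) = 2·27 = 54
prod[12] = 3·max(9,27) = 3·27 = 81
prod[13] = 2·max(11,54) = 2·54 = 108
prod[14] = 2·max(12,81) = 2·81 = 162
prod[15] = 3·max(12,81) = 3·81 = 243
prod[16] = 2·max(14,162) = 2·162 = 324
One optimal split: 3 + 3 + 3 + 3 + 2 + 2; product 3·3·3·3·2·2 = 324.

324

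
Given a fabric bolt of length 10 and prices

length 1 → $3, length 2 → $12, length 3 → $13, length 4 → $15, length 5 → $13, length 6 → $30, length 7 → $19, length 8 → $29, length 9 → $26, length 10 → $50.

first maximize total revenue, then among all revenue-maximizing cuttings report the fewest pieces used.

5

Let r[k] be the best obtainable value from length k. For each k, try every first piece i and keep the best of price[i] + r[k−i].
r[1] = 3
r[2] = max(3+3, 12+0) = 12
r[3] = max(3+12, 12+3, 13+0) = 15
r[4] = max(3+15, 12+12, 13+3, 15+0) = 24
r[5] = max(3+24, 12+15, 13+12, 15+3, 13+0) = 27
r[6] = max(3+27, 12+24, 13+15, 15+12, 13+3, 30+0) = 36
r[7] = max(3+36, 12+27, 13+24, …, 30+3, 19+0) = 39
r[8] = max(3+39, 12+36, 13+27, …, 19+3, 29+0) = 48
r[9] = max(3+48, 12+39, 13+36, …, 29+3, 26+0) = 51
r[10] = max(3+51, 12+48, 13+39, …, 26+3, 50+0) = 60
Maximum revenue is $60.
Now minimize piece count subject to staying optimal: for each k, pieces[k] = 1 + min over i with p[i]+r[k−i]=r[k] of pieces[k−i].
pieces[7] = 4
pieces[8] = 4
pieces[9] = 5
pieces[10] = 5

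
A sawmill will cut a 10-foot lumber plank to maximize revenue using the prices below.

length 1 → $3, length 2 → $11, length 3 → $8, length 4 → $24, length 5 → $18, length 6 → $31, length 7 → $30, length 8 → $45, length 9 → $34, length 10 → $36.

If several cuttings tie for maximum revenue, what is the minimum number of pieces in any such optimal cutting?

3

Consider every possible first cut. r[k] is the best of p[i]+r[k−i] over all sellable i≤k.
r[1] = 3
r[2] = 11
r[3] = 14  (first piece 1, then r[2]=11)
r[4] = 24
r[5] = 27  (first piece 1, then r[4]=24)
r[6] = 35  (first piece 2, then r[4]=24)
r[7] = 38  (first piece 1, then r[6]=35)
r[8] = 48  (first piece 4, then r[4]=24)
r[9] = 51  (first piece 1, then r[8]=48)
r[10] = 59  (first piece 2, then r[8]=48)
Maximum revenue is $59.
Now minimize piece count subject to staying optimal: for each k, pieces[k] = 1 + min over i with p[i]+r[k−i]=r[k] of pieces[k−i].
pieces[7] = 3
pieces[8] = 2
pieces[9] = 3
pieces[10] = 3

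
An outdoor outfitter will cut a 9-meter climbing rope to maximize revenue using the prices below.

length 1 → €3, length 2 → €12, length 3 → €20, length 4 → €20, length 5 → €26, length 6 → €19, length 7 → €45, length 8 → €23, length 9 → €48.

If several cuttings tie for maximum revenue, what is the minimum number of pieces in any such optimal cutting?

3

Consider every possible first cut. r[k] is the best of p[i]+r[k−i] over all sellable i≤k.
r[1] = 3
r[2] = max(3+3, 12+0) = 12
r[3] = max(3+12, 12+3, 20+0) = 20
r[4] = max(3+20, 12+12, 20+3, 20+0) = 24
r[5] = max(3+24, 12+20, 20+12, 20+3, 26+0) = 32
r[6] = max(3+32, 12+24, 20+20, 20+12, 26+3, 19+0) = 40
r[7] = max(3+40, 12+32, 20+24, …, 19+3, 45+0) = 45
r[8] = max(3+45, 12+40, 20+32, …, 45+3, 23+0) = 52
r[9] = max(3+52, 12+45, 20+40, …, 23+3, 48+0) = 60
Maximum revenue is €60.
Now minimize piece count subject to staying optimal: for each k, pieces[k] = 1 + min over i with p[i]+r[k−i]=r[k] of pieces[k−i].
pieces[6] = 2
pieces[7] = 1
pieces[8] = 3
pieces[9] = 3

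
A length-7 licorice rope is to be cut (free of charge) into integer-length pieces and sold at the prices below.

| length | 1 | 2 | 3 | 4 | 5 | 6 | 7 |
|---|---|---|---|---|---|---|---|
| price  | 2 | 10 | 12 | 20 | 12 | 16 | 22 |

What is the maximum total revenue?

32

Consider every possible first cut. v[k] is the best of p[i]+v[k−i] over all sellable i≤k.
v[1] = 2
v[2] = 10
v[3] = 12  (first piece 1, then v[2]=10)
v[4] = 20  (first piece 2, then v[2]=10)
v[5] = 22  (first piece 1, then v[4]=20)
v[6] = 30  (first piece 2, then v[4]=20)
v[7] = 32  (first piece 1, then v[6]=30)
One optimal cutting: 2 + 2 + 2 + 1 → ¢10 + ¢10 + ¢10 + ¢2 = ¢32.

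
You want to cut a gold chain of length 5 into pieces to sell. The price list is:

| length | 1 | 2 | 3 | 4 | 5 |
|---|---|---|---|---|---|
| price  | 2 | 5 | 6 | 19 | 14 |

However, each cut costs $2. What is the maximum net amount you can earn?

19

Build net[k] bottom-up: net[k] = max over allowed piece i of (p[i] + net[k−i]) − 2 per cut.
net[1] = 2
net[2] = 5
net[3] = 6
net[4] = 19
net[5] = 19  (first piece 1, then net[4]=19)
One optimal plan: pieces 4 + 1 (1 cut) → $21 − $2 = $19.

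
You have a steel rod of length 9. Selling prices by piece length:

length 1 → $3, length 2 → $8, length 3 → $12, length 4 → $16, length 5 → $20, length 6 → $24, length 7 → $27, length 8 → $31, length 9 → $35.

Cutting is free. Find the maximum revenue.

Let best[k] be the best obtainable value from length k. For each k, try every first piece i and keep the best of price[i] + best[k−i].
best[1] = 3
best[2] = max(3+3, 8+0) = 8
best[3] = max(3+8, 8+3, 12+0) = 12
best[4] = max(3+12, 8+8, 12+3, 16+0) = 16
best[5] = max(3+16, 8+12, 12+8, 16+3, 20+0) = 20
best[6] = max(3+20, 8+16, 12+12, 16+8, 20+3, 24+0) = 24
best[7] = max(3+24, 8+20, 12+16, …, 24+3, 27+0) = 28
best[8] = max(3+28, 8+24, 12+20, …, 27+3, 31+0) = 32
best[9] = max(3+32, 8+28, 12+24, …, 31+3, 35+0) = 36
One optimal cutting: 3 + 2 + 2 + 2 → $12 + $8 + $8 + $8 = $36.

36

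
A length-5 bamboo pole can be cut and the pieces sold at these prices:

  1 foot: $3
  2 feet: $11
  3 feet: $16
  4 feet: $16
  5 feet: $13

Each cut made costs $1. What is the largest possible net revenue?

26

Let v[k] be the best obtainable value from length k. For each k, try every first piece i and keep the best of price[i] + v[k−i] minus the 1 cut fee when i<k.
v[1] = 3
v[2] = max(3+3-1, 11+0) = 11
v[3] = max(3+11-1, 11+3-1, 16+0) = 16
v[4] = max(3+16-1, 11+11-1, 16+3-1, 16+0) = 21
v[5] = max(3+21-1, 11+16-1, 16+11-1, 16+3-1, 13+0) = 26
One optimal plan: pieces 3 + 2 (1 cut) → $27 − $1 = $26.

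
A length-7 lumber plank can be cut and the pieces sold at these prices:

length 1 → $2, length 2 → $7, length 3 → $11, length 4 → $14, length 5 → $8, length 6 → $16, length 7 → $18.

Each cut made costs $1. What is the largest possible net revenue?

Build v[k] bottom-up: v[k] = max over allowed piece i of (p[i] + v[k−i]) − 1 per cut.
v[1] = 2
v[2] = 7
v[3] = 11
v[4] = 14
v[5] = 17  (first piece 2, then v[3]=11)
v[6] = 21  (first piece 3, then v[3]=11)
v[7] = 24  (first piece 3, then v[4]=14)
One optimal plan: pieces 4 + 3 (1 cut) → $25 − $1 = $24.

24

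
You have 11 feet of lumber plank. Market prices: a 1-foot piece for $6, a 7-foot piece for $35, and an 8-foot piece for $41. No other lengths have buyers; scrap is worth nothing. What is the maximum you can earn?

66

Build f[k] bottom-up: f[k] = max over allowed piece i of (p[i] + f[k−i]).
f[1] = 6
f[2] = 12  (first piece 1, then f[1]=6)
f[3] = 18  (first piece 1, then f[2]=12)
f[4] = 24  (first piece 1, then f[3]=18)
f[5] = 30  (first piece 1, then f[4]=24)
f[6] = 36  (first piece 1, then f[5]=30)
f[7] = 42  (first piece 1, then f[6]=36)
f[8] = 48  (first piece 1, then f[7]=42)
f[9] = 54  (first piece 1, then f[8]=48)
f[10] = 60  (first piece 1, then f[9]=54)
f[11] = 66  (first piece 1, then f[10]=60)
One optimal cutting: 1 + 1 + 1 + 1 + 1 + 1 + 1 + 1 + 1 + 1 + 1 → $66.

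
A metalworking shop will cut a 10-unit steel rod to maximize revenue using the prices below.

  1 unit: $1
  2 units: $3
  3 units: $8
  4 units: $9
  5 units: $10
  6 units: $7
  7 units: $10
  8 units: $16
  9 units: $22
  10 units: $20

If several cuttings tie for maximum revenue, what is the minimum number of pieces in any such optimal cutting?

3

Let r[k] be the best obtainable value from length k. For each k, try every first piece i and keep the best of price[i] + r[k−i].
r[1] = 1
r[2] = 3
r[3] = 8
r[4] = 9  (first piece 1, then r[3]=8)
r[5] = 11  (first piece 2, then r[3]=8)
r[6] = 16  (first piece 3, then r[3]=8)
r[7] = 17  (first piece 1, then r[6]=16)
r[8] = 19  (first piece 2, then r[6]=16)
r[9] = 24  (first piece 3, then r[6]=16)
r[10] = 25  (first piece 1, then r[9]=24)
Maximum revenue is $25.
Now minimize piece count subject to staying optimal: for each k, pieces[k] = 1 + min over i with p[i]+r[k−i]=r[k] of pieces[k−i].
pieces[7] = 2
pieces[8] = 3
pieces[9] = 3
pieces[10] = 3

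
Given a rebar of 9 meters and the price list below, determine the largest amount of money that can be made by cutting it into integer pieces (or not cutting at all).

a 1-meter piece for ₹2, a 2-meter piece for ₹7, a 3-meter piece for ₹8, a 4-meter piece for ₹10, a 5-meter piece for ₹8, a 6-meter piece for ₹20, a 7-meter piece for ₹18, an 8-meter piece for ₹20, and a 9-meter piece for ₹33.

Consider every possible first cut. r[k] is the best of p[i]+r[k−i] over all sellable i≤k.
r[1] = 2
r[2] = 7
r[3] = 9  (first piece 1, then r[2]=7)
r[4] = 14  (first piece 2, then r[2]=7)
r[5] = 16  (first piece 1, then r[4]=14)
r[6] = 21  (first piece 2, then r[4]=14)
r[7] = 23  (first piece 1, then r[6]=21)
r[8] = 28  (first piece 2, then r[6]=21)
r[9] = 33
Best is to sell the whole 9-meter piece uncut for ₹33.

33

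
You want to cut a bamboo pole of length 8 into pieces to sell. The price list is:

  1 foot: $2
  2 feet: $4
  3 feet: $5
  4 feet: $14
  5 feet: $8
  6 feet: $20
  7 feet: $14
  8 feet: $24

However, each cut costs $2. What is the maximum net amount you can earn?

26

Build r[k] bottom-up: r[k] = max over allowed piece i of (p[i] + r[k−i]) − 2 per cut.
r[1] = 2
r[2] = 4
r[3] = 5
r[4] = 14
r[5] = 14  (first piece 1, then r[4]=14)
r[6] = 20
r[7] = 20  (first piece 1, then r[6]=20)
r[8] = 26  (first piece 4, then r[4]=14)
One optimal plan: pieces 4 + 4 (1 cut) → $28 − $2 = $26.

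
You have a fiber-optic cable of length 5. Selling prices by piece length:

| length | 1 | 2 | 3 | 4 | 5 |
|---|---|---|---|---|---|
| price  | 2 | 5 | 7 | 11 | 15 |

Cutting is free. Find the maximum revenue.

15

Consider every possible first cut. best[k] is the best of p[i]+best[k−i] over all sellable i≤k.
best[1] = 2
best[2] = max(2+2, 5+0) = 5
best[3] = max(2+5, 5+2, 7+0) = 7
best[4] = max(2+7, 5+5, 7+2, 11+0) = 11
best[5] = max(2+11, 5+7, 7+5, 11+2, 15+0) = 15
Best is to sell the whole 5-meter piece uncut for $15.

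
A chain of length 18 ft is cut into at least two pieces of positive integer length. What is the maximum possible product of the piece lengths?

Define g[k] = max over 1≤i<k of i · max(k−i, g[k−i]); the inner max lets the remainder stay uncut if that's better.
g[2] = 1·max(1,0) = 1·1 = 1
g[3] = 1·max(2,1) = 1·2 = 2
g[4] = 2·max(2,1) = 2·2 = 4
g[5] = 2·max(3,2) = 2·3 = 6
g[6] = 3·max(3,2) = 3·3 = 9
g[7] = 2·max(5,6) = 2·6 = 12
g[8] = 2·max(6,9) = 2·9 = 18
g[9] = 3·max(6,9) = 3·9 = 27
g[10] = 2·max(8,18) = 2·18 = 36
g[11] = 2·max(9,27) = 2·27 = 54
g[12] = 3·max(9,27) = 3·27 = 81
g[13] = 2·max(11,54) = 2·54 = 108
g[14] = 2·max(12,81) = 2·81 = 162
g[15] = 3·max(12,81) = 3·81 = 243
g[16] = 2·max(14,162) = 2·162 = 324
g[17] = 2·max(15,243) = 2·243 = 486
g[18] = 3·max(15,243) = 3·243 = 729
One optimal split: 3 + 3 + 3 + 3 + 3 + 3; product 3·3·3·3·3·3 = 729.

729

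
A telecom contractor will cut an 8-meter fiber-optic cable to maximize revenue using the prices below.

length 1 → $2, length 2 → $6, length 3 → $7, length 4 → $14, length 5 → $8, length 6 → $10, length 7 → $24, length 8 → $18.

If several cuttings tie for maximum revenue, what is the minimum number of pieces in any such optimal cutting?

Consider every possible first cut. r[k] is the best of p[i]+r[k−i] over all sellable i≤k.
r[1] = 2
r[2] = 6
r[3] = 8  (first piece 1, then r[2]=6)
r[4] = 14
r[5] = 16  (first piece 1, then r[4]=14)
r[6] = 20  (first piece 2, then r[4]=14)
r[7] = 24
r[8] = 28  (first piece 4, then r[4]=14)
Maximum revenue is $28.
Now minimize piece count subject to staying optimal: for each k, pieces[k] = 1 + min over i with p[i]+r[k−i]=r[k] of pieces[k−i].
pieces[5] = 2
pieces[6] = 2
pieces[7] = 1
pieces[8] = 2

2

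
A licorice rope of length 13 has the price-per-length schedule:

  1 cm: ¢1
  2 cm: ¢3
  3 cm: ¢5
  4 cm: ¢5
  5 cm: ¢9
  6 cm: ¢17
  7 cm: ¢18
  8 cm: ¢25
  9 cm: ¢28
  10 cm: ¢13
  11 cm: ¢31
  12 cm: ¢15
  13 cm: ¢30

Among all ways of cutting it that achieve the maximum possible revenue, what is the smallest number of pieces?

Consider every possible first cut. r[k] is the best of p[i]+r[k−i] over all sellable i≤k.
r[1] = 1
r[2] = 3
r[3] = 5
r[4] = 6  (first piece 1, then r[3]=5)
r[5] = 9
r[6] = 17
r[7] = 18  (first piece 1, then r[6]=17)
r[8] = 25
r[9] = 28
r[10] = 29  (first piece 1, then r[9]=28)
r[11] = 31  (first piece 2, then r[9]=28)
r[12] = 34  (first piece 6, then r[6]=17)
r[13] = 35  (first piece 1, then r[12]=34)
Maximum revenue is ¢35.
Now minimize piece count subject to staying optimal: for each k, pieces[k] = 1 + min over i with p[i]+r[k−i]=r[k] of pieces[k−i].
pieces[10] = 2
pieces[11] = 1
pieces[12] = 2
pieces[13] = 2

2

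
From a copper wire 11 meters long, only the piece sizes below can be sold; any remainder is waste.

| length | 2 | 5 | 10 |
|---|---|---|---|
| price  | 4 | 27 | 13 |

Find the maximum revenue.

Let r[k] be the best obtainable value from length k. For each k, try every first piece i and keep the best of price[i] + r[k−i].
r[1] = 0
r[2] = 4
r[3] = 4
r[4] = 8  (first piece 2, then r[2]=4)
r[5] = 27
r[6] = 27
r[7] = 31  (first piece 2, then r[5]=27)
r[8] = 31
r[9] = 35  (first piece 2, then r[7]=31)
r[10] = 54  (first piece 5, then r[5]=27)
r[11] = 54
One optimal cutting: pieces 5 + 5 with 1 meter of scrap → €54.

54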